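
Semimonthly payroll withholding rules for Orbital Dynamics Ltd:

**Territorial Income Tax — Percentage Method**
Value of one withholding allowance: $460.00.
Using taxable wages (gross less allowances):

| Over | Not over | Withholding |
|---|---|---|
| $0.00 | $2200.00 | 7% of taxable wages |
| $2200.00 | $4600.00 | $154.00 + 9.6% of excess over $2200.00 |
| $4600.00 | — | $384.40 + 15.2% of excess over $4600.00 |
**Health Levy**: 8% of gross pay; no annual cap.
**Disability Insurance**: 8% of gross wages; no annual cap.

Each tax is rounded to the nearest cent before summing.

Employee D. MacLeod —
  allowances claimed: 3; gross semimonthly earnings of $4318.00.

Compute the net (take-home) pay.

Territorial Income Tax: taxable = $4318.00 − 3×$460.00 = $2938.00
  $154.00 + 9.6% × ($2938.00 − $2200.00) = $154.00 + 9.6% × $738.00 = $224.85
Health Levy: 8% × $4318.00 = $345.44
Disability Insurance: 8% × $4318.00 = $345.44
Total withheld: $224.85 + $345.44 + $345.44 = $915.73
Net pay: $4318.00 − $915.73 = $3402.27

$3402.27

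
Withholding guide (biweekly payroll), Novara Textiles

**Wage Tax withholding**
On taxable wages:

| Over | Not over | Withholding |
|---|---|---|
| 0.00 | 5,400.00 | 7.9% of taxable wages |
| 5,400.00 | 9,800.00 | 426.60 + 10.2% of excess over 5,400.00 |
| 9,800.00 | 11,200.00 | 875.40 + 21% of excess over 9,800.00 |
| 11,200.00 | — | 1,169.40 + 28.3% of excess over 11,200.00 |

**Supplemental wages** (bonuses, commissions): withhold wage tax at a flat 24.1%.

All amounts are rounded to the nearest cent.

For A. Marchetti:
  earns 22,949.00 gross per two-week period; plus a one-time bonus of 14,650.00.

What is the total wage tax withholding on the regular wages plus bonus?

Wage Tax: taxable = 22,949.00
  1,169.40 + 28.3% × (22,949.00 − 11,200.00) = 1,169.40 + 28.3% × 11,749.00 = 4,494.37
Supplemental (24.1% flat on bonus): 24.1% × 14,650.00 = 3,530.65
Total wage tax: 4,494.37 + 3,530.65 = 8,025.02

8,025.02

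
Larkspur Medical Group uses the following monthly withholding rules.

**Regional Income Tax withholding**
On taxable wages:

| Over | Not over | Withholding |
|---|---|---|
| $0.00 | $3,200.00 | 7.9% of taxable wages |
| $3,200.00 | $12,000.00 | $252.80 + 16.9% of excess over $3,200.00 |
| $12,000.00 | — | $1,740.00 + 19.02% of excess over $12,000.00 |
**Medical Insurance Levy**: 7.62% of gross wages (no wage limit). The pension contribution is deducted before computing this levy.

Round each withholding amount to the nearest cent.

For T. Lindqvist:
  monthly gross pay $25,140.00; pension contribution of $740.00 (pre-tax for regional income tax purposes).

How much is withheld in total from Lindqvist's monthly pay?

$5,957.76

Regional Income Tax: taxable = $25,140.00 − $740.00 = $24,400.00
  $1,740.00 + 19.02% × ($24,400.00 − $12,000.00) = $1,740.00 + 19.02% × $12,400.00 = $4,098.48
Medical Insurance Levy: 7.62% × $24,400.00 = $1,859.28
Total: $4,098.48 + $1,859.28 = $5,957.76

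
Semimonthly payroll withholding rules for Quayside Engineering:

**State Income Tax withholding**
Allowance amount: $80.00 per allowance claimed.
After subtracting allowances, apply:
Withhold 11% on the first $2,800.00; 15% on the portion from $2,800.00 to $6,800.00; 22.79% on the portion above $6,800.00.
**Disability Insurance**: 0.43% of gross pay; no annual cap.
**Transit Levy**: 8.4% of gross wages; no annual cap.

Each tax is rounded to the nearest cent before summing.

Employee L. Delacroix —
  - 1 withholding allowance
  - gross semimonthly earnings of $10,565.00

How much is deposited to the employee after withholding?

State Income Tax: taxable = $10,565.00 − 1×$80.00 = $10,485.00
  $908.00 + 22.79% × ($10,485.00 − $6,800.00) = $908.00 + 22.79% × $3,685.00 = $1,747.81
Disability Insurance: 0.43% × $10,565.00 = $45.43
Transit Levy: 8.4% × $10,565.00 = $887.46
Total withheld: $1,747.81 + $45.43 + $887.46 = $2,680.70
Net pay: $10,565.00 − $2,680.70 = $7,884.30

$7,884.30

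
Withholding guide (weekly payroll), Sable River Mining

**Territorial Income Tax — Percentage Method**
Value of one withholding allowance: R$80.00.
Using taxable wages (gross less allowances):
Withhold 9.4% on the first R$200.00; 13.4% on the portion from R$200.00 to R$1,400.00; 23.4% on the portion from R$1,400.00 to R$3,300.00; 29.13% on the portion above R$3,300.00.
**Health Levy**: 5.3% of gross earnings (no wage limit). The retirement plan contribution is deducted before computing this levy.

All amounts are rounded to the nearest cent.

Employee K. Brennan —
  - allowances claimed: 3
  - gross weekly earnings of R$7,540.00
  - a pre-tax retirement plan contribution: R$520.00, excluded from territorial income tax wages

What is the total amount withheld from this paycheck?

R$2,009.98

Territorial Income Tax: taxable = R$7,540.00 − R$520.00 − 3×R$80.00 = R$6,780.00
  R$624.20 + 29.13% × (R$6,780.00 − R$3,300.00) = R$624.20 + 29.13% × R$3,480.00 = R$1,637.92
Health Levy: 5.3% × R$7,020.00 = R$372.06
Total: R$1,637.92 + R$372.06 = R$2,009.98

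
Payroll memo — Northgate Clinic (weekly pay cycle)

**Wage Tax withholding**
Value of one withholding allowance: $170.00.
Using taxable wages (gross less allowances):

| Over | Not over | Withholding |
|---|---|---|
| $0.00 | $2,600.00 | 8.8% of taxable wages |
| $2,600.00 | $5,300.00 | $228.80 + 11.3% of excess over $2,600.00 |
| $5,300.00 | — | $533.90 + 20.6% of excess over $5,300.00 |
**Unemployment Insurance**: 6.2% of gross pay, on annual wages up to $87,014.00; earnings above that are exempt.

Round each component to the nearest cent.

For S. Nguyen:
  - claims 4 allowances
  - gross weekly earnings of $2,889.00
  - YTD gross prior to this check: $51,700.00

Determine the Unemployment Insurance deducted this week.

Unemployment Insurance: 6.2% × $2,889.00 = $179.12

$179.12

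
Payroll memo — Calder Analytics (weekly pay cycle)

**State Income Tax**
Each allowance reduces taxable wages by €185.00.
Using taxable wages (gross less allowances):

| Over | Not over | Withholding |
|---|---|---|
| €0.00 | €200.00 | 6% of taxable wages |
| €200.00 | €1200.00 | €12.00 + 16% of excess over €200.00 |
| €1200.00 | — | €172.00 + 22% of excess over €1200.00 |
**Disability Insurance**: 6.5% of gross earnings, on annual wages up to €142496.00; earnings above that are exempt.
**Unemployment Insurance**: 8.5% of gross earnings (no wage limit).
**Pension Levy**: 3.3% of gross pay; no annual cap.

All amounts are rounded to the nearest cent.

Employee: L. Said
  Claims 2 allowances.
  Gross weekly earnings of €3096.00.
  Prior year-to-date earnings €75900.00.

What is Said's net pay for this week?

€2021.71

State Income Tax: taxable = €3096.00 − 2×€185.00 = €2726.00
  €172.00 + 22% × (€2726.00 − €1200.00) = €172.00 + 22% × €1526.00 = €507.72
Disability Insurance: 6.5% × €3096.00 = €201.24
Unemployment Insurance: 8.5% × €3096.00 = €263.16
Pension Levy: 3.3% × €3096.00 = €102.17
Total withheld: €507.72 + €201.24 + €263.16 + €102.17 = €1074.29
Net pay: €3096.00 − €1074.29 = €2021.71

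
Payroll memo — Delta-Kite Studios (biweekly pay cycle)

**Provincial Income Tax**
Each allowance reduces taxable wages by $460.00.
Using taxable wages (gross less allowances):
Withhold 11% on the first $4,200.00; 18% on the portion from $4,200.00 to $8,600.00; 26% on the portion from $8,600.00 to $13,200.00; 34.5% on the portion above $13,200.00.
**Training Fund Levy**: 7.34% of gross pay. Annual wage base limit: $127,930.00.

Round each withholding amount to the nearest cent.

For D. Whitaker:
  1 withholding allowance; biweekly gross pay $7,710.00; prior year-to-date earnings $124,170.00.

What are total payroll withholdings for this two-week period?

$1,286.98

Provincial Income Tax: taxable = $7,710.00 − 1×$460.00 = $7,250.00
  $462.00 + 18% × ($7,250.00 − $4,200.00) = $462.00 + 18% × $3,050.00 = $1,011.00
Training Fund Levy: cap $127,930.00 − YTD $124,170.00 = $3,760.00 subject; 7.34% × $3,760.00 = $275.98
Total: $1,011.00 + $275.98 = $1,286.98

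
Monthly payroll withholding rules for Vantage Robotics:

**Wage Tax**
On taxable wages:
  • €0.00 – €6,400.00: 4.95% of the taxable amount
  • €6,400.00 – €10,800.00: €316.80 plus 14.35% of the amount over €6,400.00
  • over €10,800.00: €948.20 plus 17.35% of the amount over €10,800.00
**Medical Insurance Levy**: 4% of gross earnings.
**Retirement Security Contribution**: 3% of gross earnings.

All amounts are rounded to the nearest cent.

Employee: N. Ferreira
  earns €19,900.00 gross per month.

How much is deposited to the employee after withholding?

€15,979.95

Wage Tax: taxable = €19,900.00
  €948.20 + 17.35% × (€19,900.00 − €10,800.00) = €948.20 + 17.35% × €9,100.00 = €2,527.05
Medical Insurance Levy: 4% × €19,900.00 = €796.00
Retirement Security Contribution: 3% × €19,900.00 = €597.00
Total withheld: €2,527.05 + €796.00 + €597.00 = €3,920.05
Net pay: €19,900.00 − €3,920.05 = €15,979.95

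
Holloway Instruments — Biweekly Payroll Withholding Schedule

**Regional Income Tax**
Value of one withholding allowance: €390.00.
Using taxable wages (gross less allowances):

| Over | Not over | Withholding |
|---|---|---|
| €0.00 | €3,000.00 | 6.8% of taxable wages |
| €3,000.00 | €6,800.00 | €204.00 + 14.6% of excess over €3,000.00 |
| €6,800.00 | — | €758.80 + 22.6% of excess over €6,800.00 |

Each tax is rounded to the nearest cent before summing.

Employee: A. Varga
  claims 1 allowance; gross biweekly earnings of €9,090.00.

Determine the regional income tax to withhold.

€1,188.20

Regional Income Tax: taxable = €9,090.00 − 1×€390.00 = €8,700.00
  €758.80 + 22.6% × (€8,700.00 − €6,800.00) = €758.80 + 22.6% × €1,900.00 = €1,188.20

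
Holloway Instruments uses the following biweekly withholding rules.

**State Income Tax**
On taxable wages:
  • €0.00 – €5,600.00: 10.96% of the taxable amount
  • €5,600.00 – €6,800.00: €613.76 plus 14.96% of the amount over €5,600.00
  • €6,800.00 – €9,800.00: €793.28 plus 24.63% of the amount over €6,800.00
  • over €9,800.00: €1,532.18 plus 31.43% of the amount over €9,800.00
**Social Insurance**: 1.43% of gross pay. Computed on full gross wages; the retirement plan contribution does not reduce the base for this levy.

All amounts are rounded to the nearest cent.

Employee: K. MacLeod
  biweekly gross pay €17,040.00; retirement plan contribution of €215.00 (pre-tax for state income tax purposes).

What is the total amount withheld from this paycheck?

State Income Tax: taxable = €17,040.00 − €215.00 = €16,825.00
  €1,532.18 + 31.43% × (€16,825.00 − €9,800.00) = €1,532.18 + 31.43% × €7,025.00 = €3,740.14
Social Insurance: 1.43% × €17,040.00 = €243.67
Total: €3,740.14 + €243.67 = €3,983.81

€3,983.81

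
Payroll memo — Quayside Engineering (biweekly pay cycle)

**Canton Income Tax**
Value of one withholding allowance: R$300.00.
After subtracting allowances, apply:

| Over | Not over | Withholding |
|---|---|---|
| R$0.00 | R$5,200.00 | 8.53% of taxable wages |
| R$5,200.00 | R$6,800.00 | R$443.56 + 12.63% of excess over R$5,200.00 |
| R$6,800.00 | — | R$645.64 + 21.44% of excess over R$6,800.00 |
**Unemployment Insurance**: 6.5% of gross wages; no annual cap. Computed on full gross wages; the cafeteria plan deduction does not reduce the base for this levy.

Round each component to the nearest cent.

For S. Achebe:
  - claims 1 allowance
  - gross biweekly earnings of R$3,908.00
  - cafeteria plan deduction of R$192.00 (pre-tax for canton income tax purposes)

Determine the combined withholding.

R$545.40

Canton Income Tax: taxable = R$3,908.00 − R$192.00 − 1×R$300.00 = R$3,416.00
  8.53% × R$3,416.00 = R$291.38
Unemployment Insurance: 6.5% × R$3,908.00 = R$254.02
Total: R$291.38 + R$254.02 = R$545.40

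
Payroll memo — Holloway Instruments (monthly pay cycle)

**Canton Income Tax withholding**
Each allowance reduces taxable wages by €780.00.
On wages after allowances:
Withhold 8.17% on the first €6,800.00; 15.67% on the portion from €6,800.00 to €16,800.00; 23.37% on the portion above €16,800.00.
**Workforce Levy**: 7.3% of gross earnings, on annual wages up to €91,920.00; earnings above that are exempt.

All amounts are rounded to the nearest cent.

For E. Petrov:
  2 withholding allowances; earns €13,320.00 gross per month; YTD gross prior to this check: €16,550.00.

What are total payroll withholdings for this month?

€2,305.15

Canton Income Tax: taxable = €13,320.00 − 2×€780.00 = €11,760.00
  €555.56 + 15.67% × (€11,760.00 − €6,800.00) = €555.56 + 15.67% × €4,960.00 = €1,332.79
Workforce Levy: 7.3% × €13,320.00 = €972.36
Total: €1,332.79 + €972.36 = €2,305.15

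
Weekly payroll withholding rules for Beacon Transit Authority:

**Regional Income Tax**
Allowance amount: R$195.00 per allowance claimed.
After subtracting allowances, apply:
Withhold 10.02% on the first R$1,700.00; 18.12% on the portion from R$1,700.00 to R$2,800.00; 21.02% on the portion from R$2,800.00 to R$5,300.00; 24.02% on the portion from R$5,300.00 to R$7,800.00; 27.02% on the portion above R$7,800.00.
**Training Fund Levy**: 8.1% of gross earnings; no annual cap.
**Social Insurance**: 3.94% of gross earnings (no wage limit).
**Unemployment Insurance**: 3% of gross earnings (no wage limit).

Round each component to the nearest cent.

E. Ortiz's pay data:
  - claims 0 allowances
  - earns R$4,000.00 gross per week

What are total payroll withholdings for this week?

R$1,223.50

Regional Income Tax: taxable = R$4,000.00
  R$369.66 + 21.02% × (R$4,000.00 − R$2,800.00) = R$369.66 + 21.02% × R$1,200.00 = R$621.90
Training Fund Levy: 8.1% × R$4,000.00 = R$324.00
Social Insurance: 3.94% × R$4,000.00 = R$157.60
Unemployment Insurance: 3% × R$4,000.00 = R$120.00
Total: R$621.90 + R$324.00 + R$157.60 + R$120.00 = R$1,223.50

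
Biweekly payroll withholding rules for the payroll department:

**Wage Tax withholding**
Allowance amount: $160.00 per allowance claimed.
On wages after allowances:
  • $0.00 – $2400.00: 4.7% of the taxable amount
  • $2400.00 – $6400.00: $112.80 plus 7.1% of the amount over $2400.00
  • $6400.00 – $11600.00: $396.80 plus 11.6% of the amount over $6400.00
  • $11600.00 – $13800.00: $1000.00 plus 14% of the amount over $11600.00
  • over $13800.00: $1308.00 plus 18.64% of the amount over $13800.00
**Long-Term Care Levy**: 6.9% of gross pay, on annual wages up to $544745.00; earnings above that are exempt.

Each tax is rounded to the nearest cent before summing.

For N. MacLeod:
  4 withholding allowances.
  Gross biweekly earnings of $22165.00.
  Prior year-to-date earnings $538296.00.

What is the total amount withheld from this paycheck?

$3192.92

Wage Tax: taxable = $22165.00 − 4×$160.00 = $21525.00
  $1308.00 + 18.64% × ($21525.00 − $13800.00) = $1308.00 + 18.64% × $7725.00 = $2747.94
Long-Term Care Levy: cap $544745.00 − YTD $538296.00 = $6449.00 subject; 6.9% × $6449.00 = $444.98
Total: $2747.94 + $444.98 = $3192.92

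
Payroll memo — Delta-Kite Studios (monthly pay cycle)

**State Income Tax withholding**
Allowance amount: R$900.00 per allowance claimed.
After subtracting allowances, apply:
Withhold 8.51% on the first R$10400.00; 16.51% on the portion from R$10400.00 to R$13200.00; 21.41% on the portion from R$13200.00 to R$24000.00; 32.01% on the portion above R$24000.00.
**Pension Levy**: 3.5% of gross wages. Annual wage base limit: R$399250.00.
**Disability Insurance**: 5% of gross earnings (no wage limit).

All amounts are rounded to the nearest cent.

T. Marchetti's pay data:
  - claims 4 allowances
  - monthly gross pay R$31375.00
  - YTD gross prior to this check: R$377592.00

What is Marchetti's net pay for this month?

State Income Tax: taxable = R$31375.00 − 4×R$900.00 = R$27775.00
  R$3659.60 + 32.01% × (R$27775.00 − R$24000.00) = R$3659.60 + 32.01% × R$3775.00 = R$4867.98
Pension Levy: cap R$399250.00 − YTD R$377592.00 = R$21658.00 subject; 3.5% × R$21658.00 = R$758.03
Disability Insurance: 5% × R$31375.00 = R$1568.75
Total withheld: R$4867.98 + R$758.03 + R$1568.75 = R$7194.76
Net pay: R$31375.00 − R$7194.76 = R$24180.24

R$24180.24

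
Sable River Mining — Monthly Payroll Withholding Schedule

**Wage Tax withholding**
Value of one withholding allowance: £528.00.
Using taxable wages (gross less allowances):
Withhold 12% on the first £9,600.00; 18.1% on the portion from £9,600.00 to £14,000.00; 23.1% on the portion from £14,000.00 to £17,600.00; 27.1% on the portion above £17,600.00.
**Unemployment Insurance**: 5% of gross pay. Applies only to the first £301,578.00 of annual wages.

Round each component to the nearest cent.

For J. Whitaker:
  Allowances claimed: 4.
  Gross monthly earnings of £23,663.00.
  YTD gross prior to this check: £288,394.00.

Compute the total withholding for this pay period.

Wage Tax: taxable = £23,663.00 − 4×£528.00 = £21,551.00
  £2,780.00 + 27.1% × (£21,551.00 − £17,600.00) = £2,780.00 + 27.1% × £3,951.00 = £3,850.72
Unemployment Insurance: cap £301,578.00 − YTD £288,394.00 = £13,184.00 subject; 5% × £13,184.00 = £659.20
Total: £3,850.72 + £659.20 = £4,509.92

£4,509.92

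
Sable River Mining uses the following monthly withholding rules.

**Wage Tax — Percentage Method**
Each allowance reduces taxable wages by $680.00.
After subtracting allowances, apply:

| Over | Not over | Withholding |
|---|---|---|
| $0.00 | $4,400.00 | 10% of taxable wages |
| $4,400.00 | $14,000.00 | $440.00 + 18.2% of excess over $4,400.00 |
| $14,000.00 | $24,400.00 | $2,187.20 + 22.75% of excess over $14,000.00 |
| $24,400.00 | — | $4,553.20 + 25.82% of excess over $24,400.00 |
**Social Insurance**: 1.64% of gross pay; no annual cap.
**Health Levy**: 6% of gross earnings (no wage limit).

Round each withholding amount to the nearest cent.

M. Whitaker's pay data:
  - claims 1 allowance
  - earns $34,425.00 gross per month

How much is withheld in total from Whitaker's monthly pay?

$9,596.15

Wage Tax: taxable = $34,425.00 − 1×$680.00 = $33,745.00
  $4,553.20 + 25.82% × ($33,745.00 − $24,400.00) = $4,553.20 + 25.82% × $9,345.00 = $6,966.08
Social Insurance: 1.64% × $34,425.00 = $564.57
Health Levy: 6% × $34,425.00 = $2,065.50
Total: $6,966.08 + $564.57 + $2,065.50 = $9,596.15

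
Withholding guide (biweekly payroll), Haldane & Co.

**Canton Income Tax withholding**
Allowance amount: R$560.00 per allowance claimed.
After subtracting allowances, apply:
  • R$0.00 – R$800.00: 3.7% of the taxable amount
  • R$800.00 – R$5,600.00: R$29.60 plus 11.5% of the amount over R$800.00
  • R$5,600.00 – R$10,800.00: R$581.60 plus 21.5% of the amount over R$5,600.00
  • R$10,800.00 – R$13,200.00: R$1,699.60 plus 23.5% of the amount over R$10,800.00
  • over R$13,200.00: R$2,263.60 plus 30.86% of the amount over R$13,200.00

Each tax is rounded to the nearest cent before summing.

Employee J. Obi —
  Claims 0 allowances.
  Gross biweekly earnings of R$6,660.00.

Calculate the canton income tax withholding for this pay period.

Canton Income Tax: taxable = R$6,660.00
  R$581.60 + 21.5% × (R$6,660.00 − R$5,600.00) = R$581.60 + 21.5% × R$1,060.00 = R$809.50

R$809.50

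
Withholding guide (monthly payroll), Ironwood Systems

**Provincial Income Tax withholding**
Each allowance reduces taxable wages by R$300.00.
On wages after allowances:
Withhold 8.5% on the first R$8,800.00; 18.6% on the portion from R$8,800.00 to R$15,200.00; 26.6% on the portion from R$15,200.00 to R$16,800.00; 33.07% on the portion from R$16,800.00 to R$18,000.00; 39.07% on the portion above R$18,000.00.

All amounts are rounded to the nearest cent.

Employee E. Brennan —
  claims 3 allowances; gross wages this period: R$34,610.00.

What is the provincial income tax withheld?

R$8,898.74

Provincial Income Tax: taxable = R$34,610.00 − 3×R$300.00 = R$33,710.00
  R$2,760.84 + 39.07% × (R$33,710.00 − R$18,000.00) = R$2,760.84 + 39.07% × R$15,710.00 = R$8,898.74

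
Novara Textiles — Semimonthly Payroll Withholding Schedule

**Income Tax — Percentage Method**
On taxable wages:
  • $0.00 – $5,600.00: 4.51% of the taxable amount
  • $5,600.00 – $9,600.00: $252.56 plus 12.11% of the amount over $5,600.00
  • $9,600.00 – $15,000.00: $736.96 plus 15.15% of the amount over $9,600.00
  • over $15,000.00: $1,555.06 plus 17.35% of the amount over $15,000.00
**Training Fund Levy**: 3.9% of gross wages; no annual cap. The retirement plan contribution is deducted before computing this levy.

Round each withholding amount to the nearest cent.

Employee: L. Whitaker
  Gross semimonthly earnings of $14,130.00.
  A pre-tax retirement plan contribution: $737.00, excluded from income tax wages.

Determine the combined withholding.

Income Tax: taxable = $14,130.00 − $737.00 = $13,393.00
  $736.96 + 15.15% × ($13,393.00 − $9,600.00) = $736.96 + 15.15% × $3,793.00 = $1,311.60
Training Fund Levy: 3.9% × $13,393.00 = $522.33
Total: $1,311.60 + $522.33 = $1,833.93

$1,833.93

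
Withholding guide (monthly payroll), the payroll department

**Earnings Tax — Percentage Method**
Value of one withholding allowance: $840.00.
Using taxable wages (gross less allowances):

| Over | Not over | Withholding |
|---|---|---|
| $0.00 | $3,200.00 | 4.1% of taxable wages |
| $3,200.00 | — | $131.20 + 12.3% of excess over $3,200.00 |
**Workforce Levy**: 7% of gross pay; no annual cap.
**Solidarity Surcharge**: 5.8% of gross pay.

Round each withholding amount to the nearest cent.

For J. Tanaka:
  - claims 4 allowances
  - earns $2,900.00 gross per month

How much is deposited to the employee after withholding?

Earnings Tax: taxable = $2,900.00 − 4×$840.00 = $-460.00
  Taxable ≤ 0 → $0.00
Workforce Levy: 7% × $2,900.00 = $203.00
Solidarity Surcharge: 5.8% × $2,900.00 = $168.20
Total withheld: $0.00 + $203.00 + $168.20 = $371.20
Net pay: $2,900.00 − $371.20 = $2,528.80

$2,528.80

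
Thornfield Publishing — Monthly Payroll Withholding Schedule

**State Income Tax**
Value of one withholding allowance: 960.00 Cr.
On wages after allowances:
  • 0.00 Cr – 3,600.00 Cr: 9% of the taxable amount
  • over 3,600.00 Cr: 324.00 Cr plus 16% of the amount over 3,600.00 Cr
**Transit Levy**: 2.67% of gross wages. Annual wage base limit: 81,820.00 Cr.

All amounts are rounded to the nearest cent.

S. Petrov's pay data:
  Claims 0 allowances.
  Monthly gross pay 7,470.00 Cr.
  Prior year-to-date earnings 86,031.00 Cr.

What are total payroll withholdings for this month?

943.20 Cr

State Income Tax: taxable = 7,470.00 Cr
  324.00 Cr + 16% × (7,470.00 Cr − 3,600.00 Cr) = 324.00 Cr + 16% × 3,870.00 Cr = 943.20 Cr
Transit Levy: YTD 86,031.00 Cr ≥ cap 81,820.00 Cr → 0.00 Cr
Total: 943.20 Cr + 0.00 Cr = 943.20 Cr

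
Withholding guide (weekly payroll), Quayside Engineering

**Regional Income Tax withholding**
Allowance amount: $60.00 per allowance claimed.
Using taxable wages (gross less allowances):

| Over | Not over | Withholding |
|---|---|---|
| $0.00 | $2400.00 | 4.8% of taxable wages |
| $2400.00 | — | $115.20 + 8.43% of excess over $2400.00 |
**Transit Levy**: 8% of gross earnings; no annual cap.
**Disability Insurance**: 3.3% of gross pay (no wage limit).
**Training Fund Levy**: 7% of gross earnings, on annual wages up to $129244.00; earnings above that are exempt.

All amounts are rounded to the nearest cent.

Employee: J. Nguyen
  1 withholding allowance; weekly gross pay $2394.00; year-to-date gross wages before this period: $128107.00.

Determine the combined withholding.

Regional Income Tax: taxable = $2394.00 − 1×$60.00 = $2334.00
  4.8% × $2334.00 = $112.03
Transit Levy: 8% × $2394.00 = $191.52
Disability Insurance: 3.3% × $2394.00 = $79.00
Training Fund Levy: cap $129244.00 − YTD $128107.00 = $1137.00 subject; 7% × $1137.00 = $79.59
Total: $112.03 + $191.52 + $79.00 + $79.59 = $462.14

$462.14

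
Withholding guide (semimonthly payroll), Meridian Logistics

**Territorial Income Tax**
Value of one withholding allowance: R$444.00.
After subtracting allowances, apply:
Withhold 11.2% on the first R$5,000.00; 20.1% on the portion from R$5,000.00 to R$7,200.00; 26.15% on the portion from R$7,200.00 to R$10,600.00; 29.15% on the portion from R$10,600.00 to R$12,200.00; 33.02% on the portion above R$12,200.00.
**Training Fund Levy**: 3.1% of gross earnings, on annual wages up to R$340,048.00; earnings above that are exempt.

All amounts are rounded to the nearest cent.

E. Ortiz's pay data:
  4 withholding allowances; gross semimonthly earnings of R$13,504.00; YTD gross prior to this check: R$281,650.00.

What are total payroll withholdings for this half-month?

Territorial Income Tax: taxable = R$13,504.00 − 4×R$444.00 = R$11,728.00
  R$1,891.30 + 29.15% × (R$11,728.00 − R$10,600.00) = R$1,891.30 + 29.15% × R$1,128.00 = R$2,220.11
Training Fund Levy: 3.1% × R$13,504.00 = R$418.62
Total: R$2,220.11 + R$418.62 = R$2,638.73

R$2,638.73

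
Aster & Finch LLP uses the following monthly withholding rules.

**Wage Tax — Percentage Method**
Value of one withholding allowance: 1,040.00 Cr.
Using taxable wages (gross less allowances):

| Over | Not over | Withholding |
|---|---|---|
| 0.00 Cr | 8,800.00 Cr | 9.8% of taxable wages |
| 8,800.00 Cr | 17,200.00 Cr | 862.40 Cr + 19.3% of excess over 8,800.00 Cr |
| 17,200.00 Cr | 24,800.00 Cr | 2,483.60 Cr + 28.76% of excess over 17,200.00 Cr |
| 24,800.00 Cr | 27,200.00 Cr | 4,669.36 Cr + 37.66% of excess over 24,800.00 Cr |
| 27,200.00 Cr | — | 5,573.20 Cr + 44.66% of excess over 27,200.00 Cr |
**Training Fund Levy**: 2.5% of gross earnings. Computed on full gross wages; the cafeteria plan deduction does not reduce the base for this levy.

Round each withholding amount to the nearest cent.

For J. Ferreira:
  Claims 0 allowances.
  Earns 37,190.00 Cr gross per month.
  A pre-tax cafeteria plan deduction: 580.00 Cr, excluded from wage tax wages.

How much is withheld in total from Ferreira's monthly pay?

10,705.46 Cr

Wage Tax: taxable = 37,190.00 Cr − 580.00 Cr = 36,610.00 Cr
  5,573.20 Cr + 44.66% × (36,610.00 Cr − 27,200.00 Cr) = 5,573.20 Cr + 44.66% × 9,410.00 Cr = 9,775.71 Cr
Training Fund Levy: 2.5% × 37,190.00 Cr = 929.75 Cr
Total: 9,775.71 Cr + 929.75 Cr = 10,705.46 Cr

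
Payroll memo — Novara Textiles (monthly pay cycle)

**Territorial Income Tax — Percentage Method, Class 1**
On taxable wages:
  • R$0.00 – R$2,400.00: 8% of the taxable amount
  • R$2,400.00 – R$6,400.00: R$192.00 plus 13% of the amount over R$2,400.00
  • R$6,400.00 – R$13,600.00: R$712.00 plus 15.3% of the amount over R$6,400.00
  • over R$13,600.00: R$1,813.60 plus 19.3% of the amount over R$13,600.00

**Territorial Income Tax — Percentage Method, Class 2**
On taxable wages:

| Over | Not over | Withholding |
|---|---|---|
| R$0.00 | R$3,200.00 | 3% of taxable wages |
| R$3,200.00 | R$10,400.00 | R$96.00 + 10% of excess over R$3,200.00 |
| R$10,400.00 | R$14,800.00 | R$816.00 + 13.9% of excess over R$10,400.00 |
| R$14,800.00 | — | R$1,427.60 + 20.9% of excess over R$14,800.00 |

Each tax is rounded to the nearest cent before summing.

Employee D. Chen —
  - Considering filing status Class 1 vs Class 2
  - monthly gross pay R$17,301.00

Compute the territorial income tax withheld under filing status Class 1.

R$2,527.89

Territorial Income Tax (Class 1): taxable = R$17,301.00
  R$1,813.60 + 19.3% × (R$17,301.00 − R$13,600.00) = R$1,813.60 + 19.3% × R$3,701.00 = R$2,527.89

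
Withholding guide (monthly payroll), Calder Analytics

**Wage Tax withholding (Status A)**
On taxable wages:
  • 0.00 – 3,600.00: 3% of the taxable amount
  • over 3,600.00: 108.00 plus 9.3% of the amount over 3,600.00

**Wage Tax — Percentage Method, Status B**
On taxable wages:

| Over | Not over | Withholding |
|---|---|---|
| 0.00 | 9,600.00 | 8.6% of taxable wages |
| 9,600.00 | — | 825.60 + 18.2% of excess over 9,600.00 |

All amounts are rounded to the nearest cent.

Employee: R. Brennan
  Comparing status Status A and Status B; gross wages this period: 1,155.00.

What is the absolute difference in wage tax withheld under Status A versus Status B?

64.68

Wage Tax (Status A): taxable = 1,155.00
  3% × 1,155.00 = 34.65
Wage Tax (Status B): taxable = 1,155.00
  8.6% × 1,155.00 = 99.33
Difference: |34.65 − 99.33| = 64.68 (higher under Status B)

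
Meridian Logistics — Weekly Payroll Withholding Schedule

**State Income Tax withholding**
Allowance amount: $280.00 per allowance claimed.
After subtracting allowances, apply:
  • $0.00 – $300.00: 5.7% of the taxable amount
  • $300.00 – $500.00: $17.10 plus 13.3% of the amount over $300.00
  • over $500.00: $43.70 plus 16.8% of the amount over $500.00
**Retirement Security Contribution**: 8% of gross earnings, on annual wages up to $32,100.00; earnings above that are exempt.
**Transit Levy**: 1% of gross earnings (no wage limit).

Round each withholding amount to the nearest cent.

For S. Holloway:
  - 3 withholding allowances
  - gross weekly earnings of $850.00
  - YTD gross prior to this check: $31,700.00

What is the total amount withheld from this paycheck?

State Income Tax: taxable = $850.00 − 3×$280.00 = $10.00
  5.7% × $10.00 = $0.57
Retirement Security Contribution: cap $32,100.00 − YTD $31,700.00 = $400.00 subject; 8% × $400.00 = $32.00
Transit Levy: 1% × $850.00 = $8.50
Total: $0.57 + $32.00 + $8.50 = $41.07

$41.07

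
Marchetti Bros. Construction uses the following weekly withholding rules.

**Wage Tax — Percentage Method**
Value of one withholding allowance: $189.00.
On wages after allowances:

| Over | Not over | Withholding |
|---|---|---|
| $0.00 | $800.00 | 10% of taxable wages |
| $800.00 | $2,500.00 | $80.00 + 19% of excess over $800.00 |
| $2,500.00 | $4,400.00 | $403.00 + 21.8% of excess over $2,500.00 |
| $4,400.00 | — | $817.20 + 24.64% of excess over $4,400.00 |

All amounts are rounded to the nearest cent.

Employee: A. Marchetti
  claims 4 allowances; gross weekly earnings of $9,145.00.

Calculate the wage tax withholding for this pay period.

Wage Tax: taxable = $9,145.00 − 4×$189.00 = $8,389.00
  $817.20 + 24.64% × ($8,389.00 − $4,400.00) = $817.20 + 24.64% × $3,989.00 = $1,800.09

$1,800.09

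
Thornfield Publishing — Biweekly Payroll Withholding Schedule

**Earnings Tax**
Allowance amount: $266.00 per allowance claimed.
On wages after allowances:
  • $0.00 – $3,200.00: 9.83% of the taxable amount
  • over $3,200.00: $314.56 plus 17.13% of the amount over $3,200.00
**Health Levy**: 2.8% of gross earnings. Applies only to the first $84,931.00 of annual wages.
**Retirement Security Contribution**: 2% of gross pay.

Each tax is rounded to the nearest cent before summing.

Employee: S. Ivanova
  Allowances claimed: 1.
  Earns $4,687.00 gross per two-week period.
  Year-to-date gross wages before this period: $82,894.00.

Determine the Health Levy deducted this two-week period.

$57.04

Health Levy: cap $84,931.00 − YTD $82,894.00 = $2,037.00 subject; 2.8% × $2,037.00 = $57.04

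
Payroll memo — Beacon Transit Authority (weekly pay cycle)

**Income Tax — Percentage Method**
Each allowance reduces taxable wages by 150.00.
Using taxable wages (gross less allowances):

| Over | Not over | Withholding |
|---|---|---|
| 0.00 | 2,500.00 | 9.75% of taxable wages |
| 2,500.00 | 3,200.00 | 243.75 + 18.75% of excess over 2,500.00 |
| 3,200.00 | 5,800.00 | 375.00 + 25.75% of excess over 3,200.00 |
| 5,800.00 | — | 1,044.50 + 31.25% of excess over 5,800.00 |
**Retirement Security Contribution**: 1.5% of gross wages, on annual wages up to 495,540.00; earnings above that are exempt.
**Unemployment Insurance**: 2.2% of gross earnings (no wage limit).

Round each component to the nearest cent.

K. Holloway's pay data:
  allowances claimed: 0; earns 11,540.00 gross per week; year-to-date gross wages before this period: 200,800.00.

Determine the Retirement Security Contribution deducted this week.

173.10

Retirement Security Contribution: 1.5% × 11,540.00 = 173.10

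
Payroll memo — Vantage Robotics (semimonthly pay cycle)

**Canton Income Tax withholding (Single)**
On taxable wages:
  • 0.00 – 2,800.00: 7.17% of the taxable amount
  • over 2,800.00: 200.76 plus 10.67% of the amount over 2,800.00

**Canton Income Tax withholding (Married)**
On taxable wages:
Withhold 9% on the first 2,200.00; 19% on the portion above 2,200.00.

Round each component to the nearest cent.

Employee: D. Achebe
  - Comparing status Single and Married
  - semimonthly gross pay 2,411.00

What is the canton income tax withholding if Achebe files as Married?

238.09

Canton Income Tax (Married): taxable = 2,411.00
  198.00 + 19% × (2,411.00 − 2,200.00) = 198.00 + 19% × 211.00 = 238.09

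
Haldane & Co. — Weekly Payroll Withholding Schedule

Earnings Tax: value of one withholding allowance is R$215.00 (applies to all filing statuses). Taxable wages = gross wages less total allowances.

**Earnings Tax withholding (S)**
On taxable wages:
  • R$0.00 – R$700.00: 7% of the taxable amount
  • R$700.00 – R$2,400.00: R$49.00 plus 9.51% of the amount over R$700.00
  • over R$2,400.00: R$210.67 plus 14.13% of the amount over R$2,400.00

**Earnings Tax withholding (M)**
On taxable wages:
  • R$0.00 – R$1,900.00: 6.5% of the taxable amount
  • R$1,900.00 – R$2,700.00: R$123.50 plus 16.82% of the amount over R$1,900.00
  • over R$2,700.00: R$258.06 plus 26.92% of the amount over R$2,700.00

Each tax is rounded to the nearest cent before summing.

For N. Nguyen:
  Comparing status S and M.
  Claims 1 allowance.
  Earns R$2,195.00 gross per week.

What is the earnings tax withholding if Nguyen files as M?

Earnings Tax (M): taxable = R$2,195.00 − 1×R$215.00 = R$1,980.00
  R$123.50 + 16.82% × (R$1,980.00 − R$1,900.00) = R$123.50 + 16.82% × R$80.00 = R$136.96

R$136.96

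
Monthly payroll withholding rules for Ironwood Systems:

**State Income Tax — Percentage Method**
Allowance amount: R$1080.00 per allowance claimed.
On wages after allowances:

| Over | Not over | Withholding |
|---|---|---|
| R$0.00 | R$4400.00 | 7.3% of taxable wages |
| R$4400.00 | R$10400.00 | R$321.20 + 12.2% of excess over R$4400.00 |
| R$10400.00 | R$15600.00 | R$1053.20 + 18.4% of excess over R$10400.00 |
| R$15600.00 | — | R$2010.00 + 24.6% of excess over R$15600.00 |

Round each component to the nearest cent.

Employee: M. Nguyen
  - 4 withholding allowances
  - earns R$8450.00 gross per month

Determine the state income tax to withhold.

State Income Tax: taxable = R$8450.00 − 4×R$1080.00 = R$4130.00
  7.3% × R$4130.00 = R$301.49

R$301.49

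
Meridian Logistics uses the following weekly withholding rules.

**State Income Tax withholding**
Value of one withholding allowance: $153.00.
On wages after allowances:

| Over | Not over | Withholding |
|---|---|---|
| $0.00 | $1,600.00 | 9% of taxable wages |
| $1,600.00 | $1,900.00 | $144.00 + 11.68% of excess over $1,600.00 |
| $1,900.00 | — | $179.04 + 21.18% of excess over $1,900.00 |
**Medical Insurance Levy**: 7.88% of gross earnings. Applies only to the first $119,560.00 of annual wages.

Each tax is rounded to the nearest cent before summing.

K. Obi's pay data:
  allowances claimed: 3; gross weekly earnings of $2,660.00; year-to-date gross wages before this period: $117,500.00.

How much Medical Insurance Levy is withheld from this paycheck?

$162.33

Medical Insurance Levy: cap $119,560.00 − YTD $117,500.00 = $2,060.00 subject; 7.88% × $2,060.00 = $162.33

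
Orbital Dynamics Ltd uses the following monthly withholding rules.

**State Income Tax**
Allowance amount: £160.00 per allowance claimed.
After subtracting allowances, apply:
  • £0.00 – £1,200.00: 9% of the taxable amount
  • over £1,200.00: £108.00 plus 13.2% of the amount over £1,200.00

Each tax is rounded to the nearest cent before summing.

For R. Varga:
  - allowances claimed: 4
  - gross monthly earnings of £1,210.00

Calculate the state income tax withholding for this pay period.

State Income Tax: taxable = £1,210.00 − 4×£160.00 = £570.00
  9% × £570.00 = £51.30

£51.30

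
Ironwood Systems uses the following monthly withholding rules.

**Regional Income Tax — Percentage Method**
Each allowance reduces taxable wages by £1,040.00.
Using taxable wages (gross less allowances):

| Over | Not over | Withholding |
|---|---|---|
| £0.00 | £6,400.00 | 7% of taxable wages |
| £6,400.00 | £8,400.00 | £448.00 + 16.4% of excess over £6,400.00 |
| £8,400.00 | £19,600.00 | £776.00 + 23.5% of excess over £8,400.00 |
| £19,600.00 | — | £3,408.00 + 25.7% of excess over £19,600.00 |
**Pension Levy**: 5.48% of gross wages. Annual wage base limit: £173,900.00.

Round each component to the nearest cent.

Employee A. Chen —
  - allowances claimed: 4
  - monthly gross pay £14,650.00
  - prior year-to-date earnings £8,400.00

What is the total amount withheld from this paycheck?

£2,069.97

Regional Income Tax: taxable = £14,650.00 − 4×£1,040.00 = £10,490.00
  £776.00 + 23.5% × (£10,490.00 − £8,400.00) = £776.00 + 23.5% × £2,090.00 = £1,267.15
Pension Levy: 5.48% × £14,650.00 = £802.82
Total: £1,267.15 + £802.82 = £2,069.97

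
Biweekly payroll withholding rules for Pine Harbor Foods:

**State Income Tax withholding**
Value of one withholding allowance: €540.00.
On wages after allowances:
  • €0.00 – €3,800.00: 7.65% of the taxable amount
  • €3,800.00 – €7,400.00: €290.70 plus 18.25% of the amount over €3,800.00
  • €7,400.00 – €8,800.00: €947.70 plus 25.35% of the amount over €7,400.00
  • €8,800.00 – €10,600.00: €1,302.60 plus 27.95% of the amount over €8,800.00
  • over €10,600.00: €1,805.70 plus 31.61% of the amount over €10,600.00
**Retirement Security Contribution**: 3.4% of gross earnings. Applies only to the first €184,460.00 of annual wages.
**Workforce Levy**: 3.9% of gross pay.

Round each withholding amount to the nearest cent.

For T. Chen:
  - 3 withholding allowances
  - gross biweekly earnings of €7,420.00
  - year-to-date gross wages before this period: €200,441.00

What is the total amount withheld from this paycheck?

€945.08

State Income Tax: taxable = €7,420.00 − 3×€540.00 = €5,800.00
  €290.70 + 18.25% × (€5,800.00 − €3,800.00) = €290.70 + 18.25% × €2,000.00 = €655.70
Retirement Security Contribution: YTD €200,441.00 ≥ cap €184,460.00 → €0.00
Workforce Levy: 3.9% × €7,420.00 = €289.38
Total: €655.70 + €0.00 + €289.38 = €945.08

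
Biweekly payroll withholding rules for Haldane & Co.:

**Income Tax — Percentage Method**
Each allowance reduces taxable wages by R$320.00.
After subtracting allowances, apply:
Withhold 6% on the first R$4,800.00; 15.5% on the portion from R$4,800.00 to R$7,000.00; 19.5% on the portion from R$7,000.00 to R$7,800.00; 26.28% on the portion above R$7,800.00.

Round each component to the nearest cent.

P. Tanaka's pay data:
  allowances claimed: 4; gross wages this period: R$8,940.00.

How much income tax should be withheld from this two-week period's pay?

R$757.70

Income Tax: taxable = R$8,940.00 − 4×R$320.00 = R$7,660.00
  R$629.00 + 19.5% × (R$7,660.00 − R$7,000.00) = R$629.00 + 19.5% × R$660.00 = R$757.70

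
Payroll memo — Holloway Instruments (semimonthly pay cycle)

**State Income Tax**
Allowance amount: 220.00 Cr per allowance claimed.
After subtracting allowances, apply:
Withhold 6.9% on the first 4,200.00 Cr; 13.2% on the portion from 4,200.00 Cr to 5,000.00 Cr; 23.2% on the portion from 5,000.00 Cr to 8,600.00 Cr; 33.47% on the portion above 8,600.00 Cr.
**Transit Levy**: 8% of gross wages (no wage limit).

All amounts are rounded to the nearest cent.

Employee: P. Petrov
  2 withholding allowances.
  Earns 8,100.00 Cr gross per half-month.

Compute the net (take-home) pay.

6,439.48 Cr

State Income Tax: taxable = 8,100.00 Cr − 2×220.00 Cr = 7,660.00 Cr
  395.40 Cr + 23.2% × (7,660.00 Cr − 5,000.00 Cr) = 395.40 Cr + 23.2% × 2,660.00 Cr = 1,012.52 Cr
Transit Levy: 8% × 8,100.00 Cr = 648.00 Cr
Total withheld: 1,012.52 Cr + 648.00 Cr = 1,660.52 Cr
Net pay: 8,100.00 Cr − 1,660.52 Cr = 6,439.48 Cr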